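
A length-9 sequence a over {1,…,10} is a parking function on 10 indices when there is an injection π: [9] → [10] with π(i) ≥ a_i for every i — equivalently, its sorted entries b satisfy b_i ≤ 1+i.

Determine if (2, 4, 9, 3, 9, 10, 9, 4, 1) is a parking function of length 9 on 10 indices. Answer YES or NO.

NO

Rearranged: b = (1, 2, 3, 4, 4, 9, 9, 9, 10).
  b_1=1 ≤ 2
  b_2=2 ≤ 3
  b_3=3 ≤ 4
  b_4=4 ≤ 5
  b_5=4 ≤ 6
  b_6=9 > 7
  fails at i=6 ⇒ NO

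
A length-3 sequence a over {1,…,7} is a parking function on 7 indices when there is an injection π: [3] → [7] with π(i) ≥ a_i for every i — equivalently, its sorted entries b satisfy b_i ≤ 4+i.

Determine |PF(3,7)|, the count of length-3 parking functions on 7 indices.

|PF| = (7+1−3)·(7+1)^{3−1} = 5·64 = 320 [KW]
Check (2,4,7) → sorted (2,4,7): b_i ≤ 4+i ∀i, a PF.

320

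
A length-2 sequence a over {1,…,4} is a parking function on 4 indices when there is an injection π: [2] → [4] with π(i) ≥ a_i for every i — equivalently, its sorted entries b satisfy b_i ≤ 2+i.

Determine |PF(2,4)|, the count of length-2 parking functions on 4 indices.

Count = (4−2+1)·(4+1)^(2−1) = 3×5 = 15 (Konheim–Weiss)
Check (3,3) → sorted (3,3): b_i ≤ 2+i ∀i, a PF.

15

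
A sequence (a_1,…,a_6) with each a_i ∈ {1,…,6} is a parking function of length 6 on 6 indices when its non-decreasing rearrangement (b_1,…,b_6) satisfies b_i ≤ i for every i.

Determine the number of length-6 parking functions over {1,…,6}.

16807

Count = (6−6+1)·(6+1)^(6−1) = 1 · 16807 = 16807 (Konheim–Weiss)
One tuple (1,5,1,1,4,2) → sorted (1,1,1,2,4,5): b_i ≤ i ∀i, a PF.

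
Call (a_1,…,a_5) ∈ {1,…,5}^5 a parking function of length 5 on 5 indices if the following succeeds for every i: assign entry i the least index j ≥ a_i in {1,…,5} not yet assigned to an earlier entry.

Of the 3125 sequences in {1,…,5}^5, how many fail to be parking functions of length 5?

1829

|PF(5,5)| = 1·6^4 = 1·1296 = 1296 (Pollak)
Example (4,4,4,4,4) → sorted (4,4,4,4,4): b_1=4>1, not a PF.
So 3125 − 1296 = 1829 fail.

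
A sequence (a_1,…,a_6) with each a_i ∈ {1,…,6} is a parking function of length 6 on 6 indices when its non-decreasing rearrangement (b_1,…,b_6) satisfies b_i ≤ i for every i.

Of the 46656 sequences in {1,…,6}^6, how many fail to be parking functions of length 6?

|PF| = (6+1−6)·(6+1)^{6−1} = 1 · 16807 = 16807 [KW]
One tuple (4,6,6,4,4,6) → sorted (4,4,4,6,6,6): b_1=4>1, not a PF.
Total 46656; non-PF = 46656−16807 = 29849

29849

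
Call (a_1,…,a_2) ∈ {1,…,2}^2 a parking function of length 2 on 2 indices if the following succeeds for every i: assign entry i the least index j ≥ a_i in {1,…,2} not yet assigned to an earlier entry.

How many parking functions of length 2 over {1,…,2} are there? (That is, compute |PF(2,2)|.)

Count = (3−2)·3^(2−1) = 1·3 = 3 [KW]
Example (1,1) → sorted (1,1): b_i ≤ i ∀i, a PF.

3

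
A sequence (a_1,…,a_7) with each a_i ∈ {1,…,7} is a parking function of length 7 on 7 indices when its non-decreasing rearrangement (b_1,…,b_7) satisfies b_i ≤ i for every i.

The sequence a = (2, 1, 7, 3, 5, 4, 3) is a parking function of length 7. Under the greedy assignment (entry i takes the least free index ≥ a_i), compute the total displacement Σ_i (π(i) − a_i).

3

Σπ = 28 ({1..7} each once); Σa = 2+1+7+3+5+4+3 = 25; disp = 28−25 = 3.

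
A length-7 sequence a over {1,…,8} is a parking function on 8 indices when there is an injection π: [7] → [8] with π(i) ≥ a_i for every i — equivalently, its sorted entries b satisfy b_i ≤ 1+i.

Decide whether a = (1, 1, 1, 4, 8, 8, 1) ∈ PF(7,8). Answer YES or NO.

NO

Sorted: b = (1, 1, 1, 1, 4, 8, 8).
  b_1=1 ≤ 2
  b_2=1 ≤ 3
  b_3=1 ≤ 4
  b_4=1 ≤ 5
  b_5=4 ≤ 6
  b_6=8 > 7
  fails at i=6 ⇒ NO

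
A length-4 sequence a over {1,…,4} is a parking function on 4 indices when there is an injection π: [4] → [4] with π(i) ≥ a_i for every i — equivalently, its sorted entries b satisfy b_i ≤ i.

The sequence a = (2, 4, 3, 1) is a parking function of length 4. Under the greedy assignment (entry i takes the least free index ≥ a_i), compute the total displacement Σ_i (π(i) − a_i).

0

Σπ = 10 ({1..4} each once); Σa = 2+4+3+1 = 10; disp = 10−10 = 0.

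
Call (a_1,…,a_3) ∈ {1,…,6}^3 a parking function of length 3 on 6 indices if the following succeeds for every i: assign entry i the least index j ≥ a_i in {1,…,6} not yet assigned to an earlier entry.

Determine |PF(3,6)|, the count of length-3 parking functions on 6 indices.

#PF = (7−3)·7^(3−1) = 4 · 49 = 196 [KW]
Check (5,5,1) → sorted (1,5,5): b_i ≤ 3+i ∀i, a PF.

196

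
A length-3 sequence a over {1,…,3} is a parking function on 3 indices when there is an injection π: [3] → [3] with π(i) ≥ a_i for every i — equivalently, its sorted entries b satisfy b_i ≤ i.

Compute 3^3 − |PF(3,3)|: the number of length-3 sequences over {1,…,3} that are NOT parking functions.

|PF(3,3)| = 1·4^2 = 1×16 = 16 (Konheim–Weiss)
One tuple (3,2,3) → sorted (2,3,3): b_1=2>1, not a PF.
Total 27; non-PF = 27−16 = 11

11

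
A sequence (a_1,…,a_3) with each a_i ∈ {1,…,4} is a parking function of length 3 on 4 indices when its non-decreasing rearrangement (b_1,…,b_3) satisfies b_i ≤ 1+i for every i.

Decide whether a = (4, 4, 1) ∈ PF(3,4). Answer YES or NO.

Order a: b = (1, 4, 4).
  b_1=1 ≤ 2
  b_2=4 > 3
  fails at i=2 ⇒ NO

NO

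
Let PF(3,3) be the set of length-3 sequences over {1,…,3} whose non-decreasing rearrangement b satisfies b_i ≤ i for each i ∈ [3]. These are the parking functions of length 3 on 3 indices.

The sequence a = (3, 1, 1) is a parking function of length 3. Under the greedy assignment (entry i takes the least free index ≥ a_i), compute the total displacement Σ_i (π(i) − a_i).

1

Σπ = 6 ({1..3} each once); Σa = 3+1+1 = 5; disp = 6−5 = 1.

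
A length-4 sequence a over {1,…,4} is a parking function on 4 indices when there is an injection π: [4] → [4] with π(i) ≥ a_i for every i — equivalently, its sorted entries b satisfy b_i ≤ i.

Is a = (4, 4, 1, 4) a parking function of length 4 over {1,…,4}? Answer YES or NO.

NO

Sorted: b = (1, 4, 4, 4).
  b_1=1 ≤ 1
  b_2=4 > 2
  fails at i=2 ⇒ NO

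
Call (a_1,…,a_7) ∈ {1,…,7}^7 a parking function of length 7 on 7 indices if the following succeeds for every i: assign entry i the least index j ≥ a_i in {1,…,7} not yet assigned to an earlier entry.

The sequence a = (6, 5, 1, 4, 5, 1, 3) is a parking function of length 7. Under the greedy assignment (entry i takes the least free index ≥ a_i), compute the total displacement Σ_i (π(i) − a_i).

Σπ = 7·8/2 = 28 (π permutes [7]); Σa = 6+5+1+4+5+1+3 = 25; disp = 28−25 = 3.

3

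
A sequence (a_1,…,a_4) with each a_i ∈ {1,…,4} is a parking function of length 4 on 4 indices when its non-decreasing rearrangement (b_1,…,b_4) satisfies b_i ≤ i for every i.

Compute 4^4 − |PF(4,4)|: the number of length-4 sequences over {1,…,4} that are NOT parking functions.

131

|PF(4,4)| = (4+1−4)·(4+1)^{4−1} = 1×125 = 125 (Pollak)
Example (2,4,1,4) → sorted (1,2,4,4): b_3=4>3, not a PF.
Total 256; non-PF = 256−125 = 131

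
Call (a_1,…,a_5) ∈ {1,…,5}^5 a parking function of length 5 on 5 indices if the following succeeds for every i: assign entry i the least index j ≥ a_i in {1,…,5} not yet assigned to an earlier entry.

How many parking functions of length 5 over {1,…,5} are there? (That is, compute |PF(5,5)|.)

1296

Count = (5+1−5)·(5+1)^{5−1} = 1·1296 = 1296 (Pollak)
Example (1,1,5,4,1) → sorted (1,1,1,4,5): b_i ≤ i ∀i, a PF.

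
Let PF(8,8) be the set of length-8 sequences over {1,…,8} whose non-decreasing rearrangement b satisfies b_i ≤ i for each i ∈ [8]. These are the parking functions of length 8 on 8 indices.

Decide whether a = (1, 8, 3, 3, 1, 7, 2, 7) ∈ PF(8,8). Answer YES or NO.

NO

Order a: b = (1, 1, 2, 3, 3, 7, 7, 8).
  b_1=1 ≤ 1
  b_2=1 ≤ 2
  b_3=2 ≤ 3
  b_4=3 ≤ 4
  b_5=3 ≤ 5
  b_6=7 > 6
  fails at i=6 ⇒ NO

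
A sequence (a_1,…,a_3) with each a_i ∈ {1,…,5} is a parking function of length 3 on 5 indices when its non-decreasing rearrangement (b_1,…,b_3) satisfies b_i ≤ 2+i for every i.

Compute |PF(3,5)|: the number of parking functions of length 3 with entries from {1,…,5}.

Count = (6−3)·6^(3−1) = 3·36 = 108 [KW]
One tuple (1,3,4) → sorted (1,3,4): b_i ≤ 2+i ∀i, a PF.

108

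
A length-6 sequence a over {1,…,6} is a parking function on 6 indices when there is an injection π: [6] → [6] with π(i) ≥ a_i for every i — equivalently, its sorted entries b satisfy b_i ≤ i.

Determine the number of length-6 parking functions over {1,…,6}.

Count = (6−6+1)·(6+1)^(6−1) = 1×16807 = 16807 (Pollak)
One tuple (2,2,4,1,2,4) → sorted (1,2,2,2,4,4): b_i ≤ i ∀i, a PF.

16807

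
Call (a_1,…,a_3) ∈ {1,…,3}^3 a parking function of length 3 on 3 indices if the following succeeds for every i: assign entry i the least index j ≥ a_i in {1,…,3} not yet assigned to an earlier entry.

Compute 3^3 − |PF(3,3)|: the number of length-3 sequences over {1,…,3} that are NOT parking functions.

#PF = 1·4^2 = 1 · 16 = 16 (Konheim–Weiss)
Check (3,2,2) → sorted (2,2,3): b_1=2>1, not a PF.
So 27 − 16 = 11 fail.

11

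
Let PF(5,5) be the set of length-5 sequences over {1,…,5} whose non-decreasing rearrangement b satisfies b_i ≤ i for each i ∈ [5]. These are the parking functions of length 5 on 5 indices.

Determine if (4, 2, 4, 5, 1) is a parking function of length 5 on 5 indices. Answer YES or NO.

Rearranged: b = (1, 2, 4, 4, 5).
  b_1=1 ≤ 1
  b_2=2 ≤ 2
  b_3=4 > 3
  fails at i=3 ⇒ NO

NO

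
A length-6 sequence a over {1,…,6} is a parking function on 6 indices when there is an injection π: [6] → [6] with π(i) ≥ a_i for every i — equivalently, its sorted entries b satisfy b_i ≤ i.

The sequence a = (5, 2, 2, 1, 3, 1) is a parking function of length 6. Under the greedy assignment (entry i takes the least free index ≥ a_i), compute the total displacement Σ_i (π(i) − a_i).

Σπ = 6·7/2 = 21 (π permutes [6]); Σa = 5+2+2+1+3+1 = 14; disp = 21−14 = 7.

7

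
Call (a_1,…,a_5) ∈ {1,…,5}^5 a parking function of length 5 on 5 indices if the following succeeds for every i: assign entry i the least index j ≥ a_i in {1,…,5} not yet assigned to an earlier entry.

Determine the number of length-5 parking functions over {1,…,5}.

1296

|PF| = (5−5+1)·(5+1)^(5−1) = 1×1296 = 1296 (Pollak)
Check (2,4,3,2,1) → sorted (1,2,2,3,4): b_i ≤ i ∀i, a PF.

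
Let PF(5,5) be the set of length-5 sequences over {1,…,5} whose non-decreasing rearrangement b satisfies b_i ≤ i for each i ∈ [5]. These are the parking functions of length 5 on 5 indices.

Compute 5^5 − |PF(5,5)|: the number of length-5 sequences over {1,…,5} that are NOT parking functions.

1829

Count = (5−5+1)·(5+1)^(5−1) = 1·1296 = 1296 [KW]
Check (5,2,4,3,5) → sorted (2,3,4,5,5): b_1=2>1, not a PF.
So 3125 − 1296 = 1829 fail.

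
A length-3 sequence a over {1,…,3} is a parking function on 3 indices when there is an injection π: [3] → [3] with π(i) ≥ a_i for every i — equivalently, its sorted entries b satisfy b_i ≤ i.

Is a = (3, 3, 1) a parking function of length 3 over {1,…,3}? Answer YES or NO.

Order a: b = (1, 3, 3).
  b_1=1 ≤ 1
  b_2=3 > 2
  fails at i=2 ⇒ NO

NO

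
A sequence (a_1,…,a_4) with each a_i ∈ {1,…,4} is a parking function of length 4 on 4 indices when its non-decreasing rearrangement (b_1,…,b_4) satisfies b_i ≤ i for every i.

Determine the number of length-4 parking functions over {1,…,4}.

125

#PF = (4+1−4)·(4+1)^{4−1} = 1×125 = 125 (Pollak)
One tuple (3,3,1,1) → sorted (1,1,3,3): b_i ≤ i ∀i, a PF.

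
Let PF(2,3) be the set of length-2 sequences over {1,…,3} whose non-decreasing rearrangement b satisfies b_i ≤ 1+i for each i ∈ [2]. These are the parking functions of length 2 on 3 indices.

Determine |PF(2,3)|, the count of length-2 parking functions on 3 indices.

8

#PF = (3−2+1)·(3+1)^(2−1) = 2×4 = 8 [KW]
Check (3,2) → sorted (2,3): b_i ≤ 1+i ∀i, a PF.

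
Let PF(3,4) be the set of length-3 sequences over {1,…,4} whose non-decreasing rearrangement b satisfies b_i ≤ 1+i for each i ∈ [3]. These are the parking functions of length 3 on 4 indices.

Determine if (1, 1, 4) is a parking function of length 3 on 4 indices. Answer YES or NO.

YES

Rearranged: b = (1, 1, 4).
  b_1=1 ≤ 2
  b_2=1 ≤ 3
  b_3=4 ≤ 4
All bounds hold ⇒ YES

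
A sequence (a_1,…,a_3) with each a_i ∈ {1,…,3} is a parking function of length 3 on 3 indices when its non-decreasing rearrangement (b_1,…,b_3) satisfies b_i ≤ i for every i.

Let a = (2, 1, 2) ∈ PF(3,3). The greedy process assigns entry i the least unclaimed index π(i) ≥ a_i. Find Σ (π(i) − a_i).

Σπ = 3·4/2 = 6 (π permutes [3]); Σa = 2+1+2 = 5; disp = 6−5 = 1.

1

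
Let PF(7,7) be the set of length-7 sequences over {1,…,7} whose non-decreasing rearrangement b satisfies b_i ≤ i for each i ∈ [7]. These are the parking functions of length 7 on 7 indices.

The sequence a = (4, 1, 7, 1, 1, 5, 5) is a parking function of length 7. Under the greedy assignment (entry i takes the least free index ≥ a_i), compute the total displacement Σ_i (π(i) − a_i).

Σπ = 28 ({1..7} each once); Σa = 4+1+7+1+1+5+5 = 24; disp = 28−24 = 4.

4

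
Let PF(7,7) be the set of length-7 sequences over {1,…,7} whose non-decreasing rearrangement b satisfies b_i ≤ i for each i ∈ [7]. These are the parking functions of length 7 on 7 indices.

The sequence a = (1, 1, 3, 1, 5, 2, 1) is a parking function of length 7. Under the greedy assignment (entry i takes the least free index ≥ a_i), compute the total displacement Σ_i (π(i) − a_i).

Σπ = 7·8/2 = 28 (π permutes [7]); Σa = 1+1+3+1+5+2+1 = 14; disp = 28−14 = 14.

14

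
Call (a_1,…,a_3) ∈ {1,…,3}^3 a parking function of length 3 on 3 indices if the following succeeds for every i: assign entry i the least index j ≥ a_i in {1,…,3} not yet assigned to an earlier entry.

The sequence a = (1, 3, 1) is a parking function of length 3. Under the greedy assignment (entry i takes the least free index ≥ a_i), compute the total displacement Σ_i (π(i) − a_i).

Σπ(i) = 1+…+3 = 6; Σa = 1+3+1 = 5; disp = 6−5 = 1.

1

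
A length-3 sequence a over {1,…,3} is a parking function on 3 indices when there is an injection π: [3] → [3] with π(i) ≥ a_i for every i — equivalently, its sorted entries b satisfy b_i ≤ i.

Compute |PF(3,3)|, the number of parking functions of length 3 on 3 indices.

16

|PF| = (4−3)·4^(3−1) = 1 · 16 = 16 (Pollak)
One tuple (1,3,1) → sorted (1,1,3): b_i ≤ i ∀i, a PF.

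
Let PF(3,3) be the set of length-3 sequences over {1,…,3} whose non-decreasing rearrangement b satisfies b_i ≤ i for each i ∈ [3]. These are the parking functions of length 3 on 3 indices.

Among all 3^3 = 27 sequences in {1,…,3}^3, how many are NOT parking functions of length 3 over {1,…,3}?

Count = (3−3+1)·(3+1)^(3−1) = 1 · 16 = 16 (Pollak)
Example (1,3,3) → sorted (1,3,3): b_2=3>2, not a PF.
Total 27; non-PF = 27−16 = 11

11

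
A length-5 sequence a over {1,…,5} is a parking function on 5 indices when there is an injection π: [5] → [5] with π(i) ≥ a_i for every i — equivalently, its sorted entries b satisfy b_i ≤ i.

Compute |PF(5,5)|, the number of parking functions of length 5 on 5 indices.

1296

Count = (5+1−5)·(5+1)^{5−1} = 1·1296 = 1296
Check (1,2,2,2,5) → sorted (1,2,2,2,5): b_i ≤ i ∀i, a PF.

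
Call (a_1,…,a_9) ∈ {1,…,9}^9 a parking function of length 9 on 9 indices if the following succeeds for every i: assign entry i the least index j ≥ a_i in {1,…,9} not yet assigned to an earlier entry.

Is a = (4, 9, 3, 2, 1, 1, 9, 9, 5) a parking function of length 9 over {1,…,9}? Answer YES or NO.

NO

Sorted: b = (1, 1, 2, 3, 4, 5, 9, 9, 9).
  b_1=1 ≤ 1
  b_2=1 ≤ 2
  b_3=2 ≤ 3
  b_4=3 ≤ 4
  b_5=4 ≤ 5
  b_6=5 ≤ 6
  b_7=9 > 7
  fails at i=7 ⇒ NO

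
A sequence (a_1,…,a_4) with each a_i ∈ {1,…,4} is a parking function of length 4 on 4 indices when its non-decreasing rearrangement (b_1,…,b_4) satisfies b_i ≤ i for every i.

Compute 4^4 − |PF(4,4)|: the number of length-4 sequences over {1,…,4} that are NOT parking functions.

131

#PF = (5−4)·5^(4−1) = 1×125 = 125 [KW]
E.g. (3,4,4,4) → sorted (3,4,4,4): b_1=3>1, not a PF.
4^4 − 125 = 256 − 125 = 131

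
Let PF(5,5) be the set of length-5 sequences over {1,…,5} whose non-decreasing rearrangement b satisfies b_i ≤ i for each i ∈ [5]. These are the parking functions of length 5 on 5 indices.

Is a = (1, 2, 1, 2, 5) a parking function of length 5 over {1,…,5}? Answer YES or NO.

Sorted: b = (1, 1, 2, 2, 5).
  b_1=1 ≤ 1
  b_2=1 ≤ 2
  b_3=2 ≤ 3
  b_4=2 ≤ 4
  b_5=5 ≤ 5
All bounds hold ⇒ YES

YES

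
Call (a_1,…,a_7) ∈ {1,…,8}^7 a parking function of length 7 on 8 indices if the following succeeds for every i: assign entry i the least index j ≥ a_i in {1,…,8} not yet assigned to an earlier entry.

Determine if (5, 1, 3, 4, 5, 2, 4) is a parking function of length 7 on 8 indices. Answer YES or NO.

YES

Rearranged: b = (1, 2, 3, 4, 4, 5, 5).
  b_1=1 ≤ 2
  b_2=2 ≤ 3
  b_3=3 ≤ 4
  b_4=4 ≤ 5
  b_5=4 ≤ 6
  b_6=5 ≤ 7
  b_7=5 ≤ 8
All bounds hold ⇒ YES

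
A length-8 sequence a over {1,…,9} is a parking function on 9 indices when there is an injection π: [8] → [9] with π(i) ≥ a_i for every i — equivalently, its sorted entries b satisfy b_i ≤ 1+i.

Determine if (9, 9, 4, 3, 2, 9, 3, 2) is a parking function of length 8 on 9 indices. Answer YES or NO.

NO

Order a: b = (2, 2, 3, 3, 4, 9, 9, 9).
  b_1=2 ≤ 2
  b_2=2 ≤ 3
  b_3=3 ≤ 4
  b_4=3 ≤ 5
  b_5=4 ≤ 6
  b_6=9 > 7
  fails at i=6 ⇒ NO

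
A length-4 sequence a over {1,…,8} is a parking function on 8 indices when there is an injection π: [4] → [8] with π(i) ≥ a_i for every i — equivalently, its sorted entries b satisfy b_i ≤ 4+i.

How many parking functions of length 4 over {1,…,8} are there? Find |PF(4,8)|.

|PF(4,8)| = (8−4+1)·(8+1)^(4−1) = 5×729 = 3645 (Pollak)
E.g. (6,5,1,3) → sorted (1,3,5,6): b_i ≤ 4+i ∀i, a PF.

3645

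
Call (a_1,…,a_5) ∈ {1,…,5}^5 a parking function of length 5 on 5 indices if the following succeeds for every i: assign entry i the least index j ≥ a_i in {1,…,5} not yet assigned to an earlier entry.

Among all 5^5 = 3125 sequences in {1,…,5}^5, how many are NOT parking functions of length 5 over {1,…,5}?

|PF(5,5)| = (5+1−5)·(5+1)^{5−1} = 1×1296 = 1296 (Pollak)
Example (5,3,4,5,4) → sorted (3,4,4,5,5): b_1=3>1, not a PF.
So 3125 − 1296 = 1829 fail.

1829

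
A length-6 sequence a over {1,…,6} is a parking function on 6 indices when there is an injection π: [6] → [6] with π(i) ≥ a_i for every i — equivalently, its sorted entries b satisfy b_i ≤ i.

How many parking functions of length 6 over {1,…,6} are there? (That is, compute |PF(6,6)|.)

|PF| = (6+1−6)·(6+1)^{6−1} = 1 · 16807 = 16807
Check (4,3,3,1,6,2) → sorted (1,2,3,3,4,6): b_i ≤ i ∀i, a PF.

16807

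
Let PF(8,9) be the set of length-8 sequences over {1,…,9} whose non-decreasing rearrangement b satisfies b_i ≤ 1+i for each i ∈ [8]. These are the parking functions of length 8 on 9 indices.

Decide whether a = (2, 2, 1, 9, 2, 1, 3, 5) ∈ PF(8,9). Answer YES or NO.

Order a: b = (1, 1, 2, 2, 2, 3, 5, 9).
  b_1=1 ≤ 2
  b_2=1 ≤ 3
  b_3=2 ≤ 4
  b_4=2 ≤ 5
  b_5=2 ≤ 6
  b_6=3 ≤ 7
  b_7=5 ≤ 8
  b_8=9 ≤ 9
All bounds hold ⇒ YES

YES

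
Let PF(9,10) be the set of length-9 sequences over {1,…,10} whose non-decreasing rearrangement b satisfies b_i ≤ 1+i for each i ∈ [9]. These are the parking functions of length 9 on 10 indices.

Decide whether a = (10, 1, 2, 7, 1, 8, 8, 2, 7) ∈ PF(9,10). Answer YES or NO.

NO

Order a: b = (1, 1, 2, 2, 7, 7, 8, 8, 10).
  b_1=1 ≤ 2
  b_2=1 ≤ 3
  b_3=2 ≤ 4
  b_4=2 ≤ 5
  b_5=7 > 6
  fails at i=5 ⇒ NO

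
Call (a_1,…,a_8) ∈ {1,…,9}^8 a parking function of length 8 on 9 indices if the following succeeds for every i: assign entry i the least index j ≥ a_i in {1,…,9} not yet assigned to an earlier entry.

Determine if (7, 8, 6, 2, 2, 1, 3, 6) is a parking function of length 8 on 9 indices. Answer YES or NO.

Rearranged: b = (1, 2, 2, 3, 6, 6, 7, 8).
  b_1=1 ≤ 2
  b_2=2 ≤ 3
  b_3=2 ≤ 4
  b_4=3 ≤ 5
  b_5=6 ≤ 6
  b_6=6 ≤ 7
  b_7=7 ≤ 8
  b_8=8 ≤ 9
All bounds hold ⇒ YES

YES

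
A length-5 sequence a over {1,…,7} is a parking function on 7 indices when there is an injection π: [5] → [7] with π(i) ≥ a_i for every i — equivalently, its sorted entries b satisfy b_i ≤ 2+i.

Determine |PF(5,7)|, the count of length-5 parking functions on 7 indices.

Count = (8−5)·8^(5−1) = 3×4096 = 12288 (Pollak)
One tuple (5,6,1,7,3) → sorted (1,3,5,6,7): b_i ≤ 2+i ∀i, a PF.

12288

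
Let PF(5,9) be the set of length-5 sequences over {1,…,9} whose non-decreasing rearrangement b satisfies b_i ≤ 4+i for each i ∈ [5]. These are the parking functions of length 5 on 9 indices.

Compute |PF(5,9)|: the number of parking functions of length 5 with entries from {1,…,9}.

#PF = (10−5)·10^(5−1) = 5 · 10000 = 50000 [KW]
E.g. (1,1,1,8,5) → sorted (1,1,1,5,8): b_i ≤ 4+i ∀i, a PF.

50000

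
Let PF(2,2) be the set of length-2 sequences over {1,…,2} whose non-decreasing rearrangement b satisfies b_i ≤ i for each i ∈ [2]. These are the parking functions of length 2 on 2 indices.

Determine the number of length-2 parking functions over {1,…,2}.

3

#PF = (3−2)·3^(2−1) = 1·3 = 3 (Konheim–Weiss)
Check (1,1) → sorted (1,1): b_i ≤ i ∀i, a PF.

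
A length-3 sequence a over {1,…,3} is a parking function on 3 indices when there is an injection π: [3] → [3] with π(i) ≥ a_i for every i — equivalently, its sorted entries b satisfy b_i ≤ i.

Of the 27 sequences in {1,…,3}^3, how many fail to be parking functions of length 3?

Count = 1·4^2 = 1·16 = 16 (Konheim–Weiss)
Example (3,2,2) → sorted (2,2,3): b_1=2>1, not a PF.
So 27 − 16 = 11 fail.

11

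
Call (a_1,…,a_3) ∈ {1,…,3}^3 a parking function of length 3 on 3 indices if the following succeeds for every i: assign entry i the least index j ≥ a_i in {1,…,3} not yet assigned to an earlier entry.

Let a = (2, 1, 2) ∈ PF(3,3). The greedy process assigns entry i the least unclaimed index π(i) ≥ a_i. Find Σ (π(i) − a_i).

Σπ = 3·4/2 = 6 (π permutes [3]); Σa = 2+1+2 = 5; disp = 6−5 = 1.

1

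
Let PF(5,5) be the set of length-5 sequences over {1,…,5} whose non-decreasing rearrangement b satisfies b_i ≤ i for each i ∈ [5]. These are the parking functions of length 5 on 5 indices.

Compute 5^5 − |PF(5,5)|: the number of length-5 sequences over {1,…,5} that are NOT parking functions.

#PF = 1·6^4 = 1×1296 = 1296 (Pollak)
Check (4,2,4,5,5) → sorted (2,4,4,5,5): b_1=2>1, not a PF.
So 3125 − 1296 = 1829 fail.

1829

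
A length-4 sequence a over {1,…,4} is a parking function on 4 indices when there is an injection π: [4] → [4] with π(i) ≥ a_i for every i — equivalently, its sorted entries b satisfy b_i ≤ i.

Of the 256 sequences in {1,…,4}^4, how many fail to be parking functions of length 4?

131

|PF(4,4)| = (4−4+1)·(4+1)^(4−1) = 1·125 = 125 (Konheim–Weiss)
One tuple (4,4,4,4) → sorted (4,4,4,4): b_1=4>1, not a PF.
So 256 − 125 = 131 fail.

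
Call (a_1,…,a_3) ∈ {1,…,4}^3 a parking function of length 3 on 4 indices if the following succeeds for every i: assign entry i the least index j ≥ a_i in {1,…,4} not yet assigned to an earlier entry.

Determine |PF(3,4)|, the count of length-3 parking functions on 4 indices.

50

|PF(3,4)| = (5−3)·5^(3−1) = 2 · 25 = 50 (Konheim–Weiss)
Example (2,3,4) → sorted (2,3,4): b_i ≤ 1+i ∀i, a PF.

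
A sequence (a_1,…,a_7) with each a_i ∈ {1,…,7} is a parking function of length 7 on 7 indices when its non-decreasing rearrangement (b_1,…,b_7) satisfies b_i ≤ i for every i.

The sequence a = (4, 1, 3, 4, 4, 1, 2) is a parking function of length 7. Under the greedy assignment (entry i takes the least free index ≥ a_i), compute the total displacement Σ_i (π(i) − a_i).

9

Σπ = 28 ({1..7} each once); Σa = 4+1+3+4+4+1+2 = 19; disp = 28−19 = 9.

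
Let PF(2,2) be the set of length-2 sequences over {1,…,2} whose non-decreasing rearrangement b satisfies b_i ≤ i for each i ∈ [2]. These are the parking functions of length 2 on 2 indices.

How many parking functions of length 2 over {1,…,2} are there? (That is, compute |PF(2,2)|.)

|PF(2,2)| = 1·3^1 = 1·3 = 3 (Pollak)
Check (2,1) → sorted (1,2): b_i ≤ i ∀i, a PF.

3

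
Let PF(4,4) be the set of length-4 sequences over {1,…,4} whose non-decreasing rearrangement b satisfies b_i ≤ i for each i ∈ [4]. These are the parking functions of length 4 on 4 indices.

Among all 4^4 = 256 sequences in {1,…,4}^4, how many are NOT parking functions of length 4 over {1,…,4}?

131

Count = (4+1−4)·(4+1)^{4−1} = 1·125 = 125 (Pollak)
E.g. (4,3,2,4) → sorted (2,3,4,4): b_1=2>1, not a PF.
So 256 − 125 = 131 fail.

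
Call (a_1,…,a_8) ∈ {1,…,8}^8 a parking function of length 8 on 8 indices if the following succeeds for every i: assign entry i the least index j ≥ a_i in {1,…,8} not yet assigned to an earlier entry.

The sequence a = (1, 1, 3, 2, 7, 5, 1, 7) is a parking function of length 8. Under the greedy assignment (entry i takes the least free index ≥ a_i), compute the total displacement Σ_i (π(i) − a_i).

Σπ = 36 ({1..8} each once); Σa = 1+1+3+2+7+5+1+7 = 27; disp = 36−27 = 9.

9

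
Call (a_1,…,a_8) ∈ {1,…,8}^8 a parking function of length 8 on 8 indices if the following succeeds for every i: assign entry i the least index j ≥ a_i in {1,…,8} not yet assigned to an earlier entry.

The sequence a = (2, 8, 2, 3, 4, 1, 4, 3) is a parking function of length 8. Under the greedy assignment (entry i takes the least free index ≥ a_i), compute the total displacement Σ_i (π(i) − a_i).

Σπ = 36 ({1..8} each once); Σa = 2+8+2+3+4+1+4+3 = 27; disp = 36−27 = 9.

9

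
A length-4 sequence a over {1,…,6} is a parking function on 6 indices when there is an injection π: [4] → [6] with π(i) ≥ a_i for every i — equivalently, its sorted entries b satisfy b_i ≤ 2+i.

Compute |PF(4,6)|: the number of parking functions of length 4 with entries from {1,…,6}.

|PF| = (6−4+1)·(6+1)^(4−1) = 3·343 = 1029
Check (4,5,2,3) → sorted (2,3,4,5): b_i ≤ 2+i ∀i, a PF.

1029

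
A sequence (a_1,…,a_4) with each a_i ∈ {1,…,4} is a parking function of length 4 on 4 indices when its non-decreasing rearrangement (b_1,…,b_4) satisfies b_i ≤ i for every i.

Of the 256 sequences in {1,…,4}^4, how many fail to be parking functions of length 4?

131

|PF(4,4)| = 1·5^3 = 1 · 125 = 125 (Pollak)
Check (2,3,4,3) → sorted (2,3,3,4): b_1=2>1, not a PF.
4^4 − 125 = 256 − 125 = 131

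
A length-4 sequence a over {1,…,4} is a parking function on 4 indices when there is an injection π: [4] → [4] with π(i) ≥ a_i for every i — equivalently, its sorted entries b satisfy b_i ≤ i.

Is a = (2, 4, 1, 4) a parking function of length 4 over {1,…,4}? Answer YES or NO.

Order a: b = (1, 2, 4, 4).
  b_1=1 ≤ 1
  b_2=2 ≤ 2
  b_3=4 > 3
  fails at i=3 ⇒ NO

NO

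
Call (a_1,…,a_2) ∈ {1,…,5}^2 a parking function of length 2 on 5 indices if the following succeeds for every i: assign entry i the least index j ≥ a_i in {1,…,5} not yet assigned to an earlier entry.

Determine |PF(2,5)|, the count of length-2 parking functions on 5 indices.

|PF(2,5)| = (5+1−2)·(5+1)^{2−1} = 4 · 6 = 24 (Konheim–Weiss)
Example (4,5) → sorted (4,5): b_i ≤ 3+i ∀i, a PF.

24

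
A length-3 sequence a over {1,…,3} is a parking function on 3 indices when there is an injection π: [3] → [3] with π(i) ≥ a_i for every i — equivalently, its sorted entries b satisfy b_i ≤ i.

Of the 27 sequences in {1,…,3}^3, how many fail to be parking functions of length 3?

|PF(3,3)| = 1·4^2 = 1×16 = 16 (Pollak)
Example (2,3,3) → sorted (2,3,3): b_1=2>1, not a PF.
3^3 − 16 = 27 − 16 = 11

11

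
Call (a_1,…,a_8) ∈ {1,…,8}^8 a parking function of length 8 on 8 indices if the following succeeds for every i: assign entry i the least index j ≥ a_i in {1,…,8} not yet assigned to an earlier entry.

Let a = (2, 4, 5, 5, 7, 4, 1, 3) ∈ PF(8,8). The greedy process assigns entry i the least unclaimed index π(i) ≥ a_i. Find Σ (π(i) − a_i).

Σπ = 36 ({1..8} each once); Σa = 2+4+5+5+7+4+1+3 = 31; disp = 36−31 = 5.

5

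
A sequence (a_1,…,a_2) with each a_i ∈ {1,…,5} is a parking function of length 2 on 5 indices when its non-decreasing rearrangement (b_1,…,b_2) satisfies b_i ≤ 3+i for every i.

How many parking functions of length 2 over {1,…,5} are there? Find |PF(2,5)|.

|PF| = (5+1−2)·(5+1)^{2−1} = 4·6 = 24 (Konheim–Weiss)
One tuple (3,4) → sorted (3,4): b_i ≤ 3+i ∀i, a PF.

24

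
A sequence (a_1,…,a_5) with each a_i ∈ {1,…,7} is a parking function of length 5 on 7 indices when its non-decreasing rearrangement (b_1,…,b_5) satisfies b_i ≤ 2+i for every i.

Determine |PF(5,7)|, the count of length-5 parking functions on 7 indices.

12288

|PF(5,7)| = (7+1−5)·(7+1)^{5−1} = 3·4096 = 12288 [KW]
Example (3,6,4,1,4) → sorted (1,3,4,4,6): b_i ≤ 2+i ∀i, a PF.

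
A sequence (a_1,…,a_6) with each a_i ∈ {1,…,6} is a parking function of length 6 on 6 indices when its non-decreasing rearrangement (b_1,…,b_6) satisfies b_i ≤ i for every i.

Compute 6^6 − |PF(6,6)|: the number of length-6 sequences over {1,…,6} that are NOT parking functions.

#PF = 1·7^5 = 1 · 16807 = 16807 (Pollak)
One tuple (6,5,2,3,4,5) → sorted (2,3,4,5,5,6): b_1=2>1, not a PF.
Total 46656; non-PF = 46656−16807 = 29849

29849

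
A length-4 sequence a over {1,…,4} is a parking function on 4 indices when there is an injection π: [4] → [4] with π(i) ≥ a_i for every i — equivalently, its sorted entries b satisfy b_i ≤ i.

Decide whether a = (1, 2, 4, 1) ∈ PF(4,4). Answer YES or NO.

YES

Sorted: b = (1, 1, 2, 4).
  b_1=1 ≤ 1
  b_2=1 ≤ 2
  b_3=2 ≤ 3
  b_4=4 ≤ 4
All bounds hold ⇒ YES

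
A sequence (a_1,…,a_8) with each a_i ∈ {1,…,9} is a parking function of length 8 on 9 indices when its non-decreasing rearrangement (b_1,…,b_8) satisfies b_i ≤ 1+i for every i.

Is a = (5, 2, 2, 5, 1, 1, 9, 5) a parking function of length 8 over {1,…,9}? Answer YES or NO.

YES

Order a: b = (1, 1, 2, 2, 5, 5, 5, 9).
  b_1=1 ≤ 2
  b_2=1 ≤ 3
  b_3=2 ≤ 4
  b_4=2 ≤ 5
  b_5=5 ≤ 6
  b_6=5 ≤ 7
  b_7=5 ≤ 8
  b_8=9 ≤ 9
All bounds hold ⇒ YES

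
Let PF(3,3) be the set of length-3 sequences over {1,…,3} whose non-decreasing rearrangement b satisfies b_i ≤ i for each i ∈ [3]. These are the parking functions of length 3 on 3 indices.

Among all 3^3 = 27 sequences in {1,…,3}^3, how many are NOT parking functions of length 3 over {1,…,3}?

#PF = (3−3+1)·(3+1)^(3−1) = 1·16 = 16
E.g. (1,3,3) → sorted (1,3,3): b_2=3>2, not a PF.
3^3 − 16 = 27 − 16 = 11

11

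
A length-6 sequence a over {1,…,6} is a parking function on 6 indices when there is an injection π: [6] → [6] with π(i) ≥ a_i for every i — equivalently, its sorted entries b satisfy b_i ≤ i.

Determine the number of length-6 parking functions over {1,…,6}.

Count = (6−6+1)·(6+1)^(6−1) = 1 · 16807 = 16807
One tuple (3,2,1,1,3,5) → sorted (1,1,2,3,3,5): b_i ≤ i ∀i, a PF.

16807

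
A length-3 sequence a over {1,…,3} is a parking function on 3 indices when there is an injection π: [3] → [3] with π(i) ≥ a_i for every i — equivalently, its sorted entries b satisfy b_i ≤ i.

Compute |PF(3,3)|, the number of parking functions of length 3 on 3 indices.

16

|PF(3,3)| = (4−3)·4^(3−1) = 1×16 = 16 (Konheim–Weiss)
Example (2,3,1) → sorted (1,2,3): b_i ≤ i ∀i, a PF.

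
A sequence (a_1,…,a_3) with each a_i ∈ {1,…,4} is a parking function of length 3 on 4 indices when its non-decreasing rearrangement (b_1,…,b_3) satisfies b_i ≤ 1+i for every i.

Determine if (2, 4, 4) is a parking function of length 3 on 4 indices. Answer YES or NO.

NO

Sorted: b = (2, 4, 4).
  b_1=2 ≤ 2
  b_2=4 > 3
  fails at i=2 ⇒ NO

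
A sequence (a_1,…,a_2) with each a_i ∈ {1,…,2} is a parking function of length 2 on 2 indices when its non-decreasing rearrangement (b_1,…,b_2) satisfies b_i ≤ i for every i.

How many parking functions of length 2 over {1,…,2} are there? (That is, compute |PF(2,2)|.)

|PF| = (2−2+1)·(2+1)^(2−1) = 1×3 = 3 (Pollak)
Check (2,1) → sorted (1,2): b_i ≤ i ∀i, a PF.

3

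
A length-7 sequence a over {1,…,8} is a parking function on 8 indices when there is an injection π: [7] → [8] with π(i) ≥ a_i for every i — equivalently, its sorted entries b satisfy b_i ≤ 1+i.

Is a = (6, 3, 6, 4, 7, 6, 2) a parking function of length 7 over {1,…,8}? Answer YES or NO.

NO

Sorted: b = (2, 3, 4, 6, 6, 6, 7).
  b_1=2 ≤ 2
  b_2=3 ≤ 3
  b_3=4 ≤ 4
  b_4=6 > 5
  fails at i=4 ⇒ NO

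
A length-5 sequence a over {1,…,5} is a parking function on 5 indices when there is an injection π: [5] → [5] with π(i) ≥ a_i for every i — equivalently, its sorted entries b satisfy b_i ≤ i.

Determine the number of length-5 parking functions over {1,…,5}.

#PF = (5−5+1)·(5+1)^(5−1) = 1×1296 = 1296
Check (5,1,1,1,2) → sorted (1,1,1,2,5): b_i ≤ i ∀i, a PF.

1296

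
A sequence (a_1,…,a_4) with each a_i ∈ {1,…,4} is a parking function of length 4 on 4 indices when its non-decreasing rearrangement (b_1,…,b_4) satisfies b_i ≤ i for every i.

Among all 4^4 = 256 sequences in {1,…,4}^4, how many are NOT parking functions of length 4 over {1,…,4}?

|PF| = (5−4)·5^(4−1) = 1 · 125 = 125 (Konheim–Weiss)
One tuple (4,3,1,4) → sorted (1,3,4,4): b_2=3>2, not a PF.
Total 256; non-PF = 256−125 = 131

131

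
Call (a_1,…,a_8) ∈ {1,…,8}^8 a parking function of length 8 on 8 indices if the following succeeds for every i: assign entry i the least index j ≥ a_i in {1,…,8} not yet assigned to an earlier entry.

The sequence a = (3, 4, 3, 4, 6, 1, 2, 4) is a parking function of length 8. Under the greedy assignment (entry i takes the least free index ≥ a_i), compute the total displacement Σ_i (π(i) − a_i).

9

Σπ = 8·9/2 = 36 (π permutes [8]); Σa = 3+4+3+4+6+1+2+4 = 27; disp = 36−27 = 9.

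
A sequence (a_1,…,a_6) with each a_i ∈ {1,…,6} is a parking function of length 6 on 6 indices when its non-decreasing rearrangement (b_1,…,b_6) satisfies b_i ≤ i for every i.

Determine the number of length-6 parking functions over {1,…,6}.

Count = 1·7^5 = 1 · 16807 = 16807 (Konheim–Weiss)
Check (4,3,4,1,1,1) → sorted (1,1,1,3,4,4): b_i ≤ i ∀i, a PF.

16807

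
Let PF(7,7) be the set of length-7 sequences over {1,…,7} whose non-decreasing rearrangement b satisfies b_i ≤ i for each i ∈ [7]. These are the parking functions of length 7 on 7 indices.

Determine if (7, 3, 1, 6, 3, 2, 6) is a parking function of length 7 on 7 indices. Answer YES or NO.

Sorted: b = (1, 2, 3, 3, 6, 6, 7).
  b_1=1 ≤ 1
  b_2=2 ≤ 2
  b_3=3 ≤ 3
  b_4=3 ≤ 4
  b_5=6 > 5
  fails at i=5 ⇒ NO

NO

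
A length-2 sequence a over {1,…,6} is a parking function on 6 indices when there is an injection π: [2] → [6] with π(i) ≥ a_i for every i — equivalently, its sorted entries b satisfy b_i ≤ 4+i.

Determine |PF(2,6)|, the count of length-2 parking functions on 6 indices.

|PF(2,6)| = 5·7^1 = 5 · 7 = 35
Check (4,1) → sorted (1,4): b_i ≤ 4+i ∀i, a PF.

35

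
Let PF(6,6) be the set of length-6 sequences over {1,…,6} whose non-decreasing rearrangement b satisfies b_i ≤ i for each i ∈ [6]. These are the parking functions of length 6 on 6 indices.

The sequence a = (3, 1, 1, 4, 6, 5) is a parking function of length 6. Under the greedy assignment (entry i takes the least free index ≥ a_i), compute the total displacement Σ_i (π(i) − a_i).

1

Σπ = 21 ({1..6} each once); Σa = 3+1+1+4+6+5 = 20; disp = 21−20 = 1.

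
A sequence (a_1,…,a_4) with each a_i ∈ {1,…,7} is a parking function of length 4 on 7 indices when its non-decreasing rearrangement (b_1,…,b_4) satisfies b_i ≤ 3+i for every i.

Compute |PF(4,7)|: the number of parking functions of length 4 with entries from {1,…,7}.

Count = (7−4+1)·(7+1)^(4−1) = 4·512 = 2048 [KW]
E.g. (6,3,1,2) → sorted (1,2,3,6): b_i ≤ 3+i ∀i, a PF.

2048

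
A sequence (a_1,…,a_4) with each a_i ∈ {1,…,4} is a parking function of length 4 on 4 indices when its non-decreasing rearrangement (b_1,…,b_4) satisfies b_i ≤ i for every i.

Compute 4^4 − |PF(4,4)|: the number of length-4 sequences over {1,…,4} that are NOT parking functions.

131

#PF = (4−4+1)·(4+1)^(4−1) = 1 · 125 = 125 [KW]
Check (1,3,3,4) → sorted (1,3,3,4): b_2=3>2, not a PF.
4^4 − 125 = 256 − 125 = 131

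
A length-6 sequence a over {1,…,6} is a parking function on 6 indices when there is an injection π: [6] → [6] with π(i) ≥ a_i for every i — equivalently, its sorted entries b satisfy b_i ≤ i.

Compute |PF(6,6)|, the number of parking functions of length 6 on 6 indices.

16807

#PF = (6+1−6)·(6+1)^{6−1} = 1×16807 = 16807
Check (2,1,4,6,2,1) → sorted (1,1,2,2,4,6): b_i ≤ i ∀i, a PF.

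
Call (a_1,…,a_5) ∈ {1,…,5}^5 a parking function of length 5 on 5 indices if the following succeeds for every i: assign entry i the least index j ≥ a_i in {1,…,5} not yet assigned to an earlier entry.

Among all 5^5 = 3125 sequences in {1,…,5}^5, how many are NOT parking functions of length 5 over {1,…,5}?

#PF = (6−5)·6^(5−1) = 1 · 1296 = 1296
One tuple (5,2,5,5,4) → sorted (2,4,5,5,5): b_1=2>1, not a PF.
5^5 − 1296 = 3125 − 1296 = 1829

1829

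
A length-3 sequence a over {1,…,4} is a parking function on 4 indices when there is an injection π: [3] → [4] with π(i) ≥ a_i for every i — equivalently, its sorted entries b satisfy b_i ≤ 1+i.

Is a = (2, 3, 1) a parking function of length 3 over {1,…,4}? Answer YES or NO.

YES

Sorted: b = (1, 2, 3).
  b_1=1 ≤ 2
  b_2=2 ≤ 3
  b_3=3 ≤ 4
All bounds hold ⇒ YES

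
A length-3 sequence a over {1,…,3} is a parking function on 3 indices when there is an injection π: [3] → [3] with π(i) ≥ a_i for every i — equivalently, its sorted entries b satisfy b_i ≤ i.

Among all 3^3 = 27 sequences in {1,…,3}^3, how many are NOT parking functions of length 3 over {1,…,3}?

|PF| = (4−3)·4^(3−1) = 1 · 16 = 16 [KW]
Check (2,3,3) → sorted (2,3,3): b_1=2>1, not a PF.
Total 27; non-PF = 27−16 = 11

11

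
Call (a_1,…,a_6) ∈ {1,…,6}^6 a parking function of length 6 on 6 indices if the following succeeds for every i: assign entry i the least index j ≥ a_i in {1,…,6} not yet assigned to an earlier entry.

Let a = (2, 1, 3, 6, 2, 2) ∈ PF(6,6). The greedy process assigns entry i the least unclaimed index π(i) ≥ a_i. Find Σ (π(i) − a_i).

5

Σπ(i) = 1+…+6 = 21; Σa = 2+1+3+6+2+2 = 16; disp = 21−16 = 5.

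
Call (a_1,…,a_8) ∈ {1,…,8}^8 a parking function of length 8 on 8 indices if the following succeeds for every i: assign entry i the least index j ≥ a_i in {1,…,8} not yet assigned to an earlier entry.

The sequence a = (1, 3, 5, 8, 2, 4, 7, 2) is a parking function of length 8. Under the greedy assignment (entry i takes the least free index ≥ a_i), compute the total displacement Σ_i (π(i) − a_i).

Σπ = 36 ({1..8} each once); Σa = 1+3+5+8+2+4+7+2 = 32; disp = 36−32 = 4.

4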